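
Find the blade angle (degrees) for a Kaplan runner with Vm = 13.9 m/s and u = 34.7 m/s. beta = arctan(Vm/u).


beta = arctan(13.9 / 34.7) = 21.8299 degrees


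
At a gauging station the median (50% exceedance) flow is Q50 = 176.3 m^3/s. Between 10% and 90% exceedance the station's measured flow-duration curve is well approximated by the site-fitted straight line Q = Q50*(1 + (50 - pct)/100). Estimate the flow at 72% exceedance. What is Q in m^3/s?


Q = 176.3 * (1 + (50 - 72)/100) = 137.5140 m^3/s


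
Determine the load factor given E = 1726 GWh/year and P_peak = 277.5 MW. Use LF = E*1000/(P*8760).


LF = 1726 * 1000 / (277.5 * 8760) = 0.7100


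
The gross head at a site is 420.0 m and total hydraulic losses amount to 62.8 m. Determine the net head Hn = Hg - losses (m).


Hn = 420.0 - 62.8 = 357.2000 m


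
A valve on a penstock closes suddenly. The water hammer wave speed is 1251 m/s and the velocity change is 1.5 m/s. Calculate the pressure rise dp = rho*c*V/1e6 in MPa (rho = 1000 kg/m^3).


dp = 1000 * 1251 * 1.5 / 1e6 = 1.8765 MPa


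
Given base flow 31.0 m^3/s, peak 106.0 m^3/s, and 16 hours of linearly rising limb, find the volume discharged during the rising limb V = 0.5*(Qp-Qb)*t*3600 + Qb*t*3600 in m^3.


V = 0.5*(106.0 - 31.0)*16*3600 + 31.0*16*3600 = 3.9456e+06 m^3


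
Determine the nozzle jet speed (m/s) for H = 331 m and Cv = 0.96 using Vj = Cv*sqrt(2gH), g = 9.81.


Vj = 0.96 * sqrt(2*9.81*331) = 77.3633 m/s


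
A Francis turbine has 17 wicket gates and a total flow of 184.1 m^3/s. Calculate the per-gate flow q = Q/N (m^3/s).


q = 184.1 / 17 = 10.8294 m^3/s


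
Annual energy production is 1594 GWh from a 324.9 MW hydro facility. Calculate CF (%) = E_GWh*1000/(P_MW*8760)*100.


CF = 1594 * 1000 / (324.9 * 8760) * 100 = 56.0060 %


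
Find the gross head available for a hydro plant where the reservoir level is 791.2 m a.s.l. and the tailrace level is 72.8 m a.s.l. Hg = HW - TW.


Hg = 791.2 - 72.8 = 718.4000 m


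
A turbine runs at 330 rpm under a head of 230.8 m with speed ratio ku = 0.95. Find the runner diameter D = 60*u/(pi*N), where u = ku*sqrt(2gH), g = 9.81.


u = 0.95 * sqrt(2*9.81*230.8) = 63.9280 m/s
D = 60 * 63.9280 / (pi * 330) = 3.6998 m


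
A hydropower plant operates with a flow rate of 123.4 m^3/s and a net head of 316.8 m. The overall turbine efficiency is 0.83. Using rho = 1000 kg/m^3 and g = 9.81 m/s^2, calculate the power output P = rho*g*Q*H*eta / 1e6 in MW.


P = 1000 * 9.81 * 123.4 * 316.8 * 0.83 / 1e6 = 318.3079 MW


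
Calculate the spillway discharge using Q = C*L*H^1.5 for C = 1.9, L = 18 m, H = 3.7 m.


Q = 1.9 * 18 * 3.7^1.5 = 243.4045 m^3/s


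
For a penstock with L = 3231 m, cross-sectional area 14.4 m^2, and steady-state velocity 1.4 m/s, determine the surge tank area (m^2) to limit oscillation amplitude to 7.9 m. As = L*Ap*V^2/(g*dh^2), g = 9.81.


As = 3231 * 14.4 * 1.4^2 / (9.81 * 7.9^2) = 148.9472 m^2


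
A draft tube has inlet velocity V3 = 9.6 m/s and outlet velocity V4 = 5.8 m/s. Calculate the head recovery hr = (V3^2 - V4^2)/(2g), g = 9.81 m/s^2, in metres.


hr = (9.6^2 - 5.8^2) / (2*9.81) = 2.9827 m


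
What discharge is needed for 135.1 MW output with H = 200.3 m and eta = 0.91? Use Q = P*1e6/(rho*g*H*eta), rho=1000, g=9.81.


Q = 135.1 * 1e6 / (1000 * 9.81 * 200.3 * 0.91) = 75.5551 m^3/s


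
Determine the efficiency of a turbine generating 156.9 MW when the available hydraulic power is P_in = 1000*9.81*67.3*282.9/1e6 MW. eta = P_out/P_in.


P_in = 1000 * 9.81 * 67.3 * 282.9 / 1e6 = 186.7743 MW
eta = 156.9 / 186.7743 = 0.8401


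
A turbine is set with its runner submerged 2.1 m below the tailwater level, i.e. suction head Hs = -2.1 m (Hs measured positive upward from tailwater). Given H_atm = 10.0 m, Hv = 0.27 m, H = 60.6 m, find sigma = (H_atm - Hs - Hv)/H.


sigma = (10.0 - (-2.1) - 0.27) / 60.6 = 0.1952


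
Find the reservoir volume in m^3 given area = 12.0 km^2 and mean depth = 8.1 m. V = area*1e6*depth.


V = 12.0 * 1e6 * 8.1 = 9.7200e+07 m^3


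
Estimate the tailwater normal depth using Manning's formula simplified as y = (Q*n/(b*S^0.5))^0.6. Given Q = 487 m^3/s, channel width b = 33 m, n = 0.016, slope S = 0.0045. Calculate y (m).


y = (487 * 0.016 / (33 * 0.0045^0.5))^0.6 = 2.1277 m


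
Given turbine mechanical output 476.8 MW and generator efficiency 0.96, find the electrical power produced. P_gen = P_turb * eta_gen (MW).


P_gen = 476.8 * 0.96 = 457.7280 MW


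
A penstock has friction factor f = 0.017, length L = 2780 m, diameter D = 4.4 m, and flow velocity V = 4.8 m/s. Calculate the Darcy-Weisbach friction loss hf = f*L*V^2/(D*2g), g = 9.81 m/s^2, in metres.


hf = 0.017 * 2780 * 4.8^2 / (4.4 * 2 * 9.81) = 12.6132 m


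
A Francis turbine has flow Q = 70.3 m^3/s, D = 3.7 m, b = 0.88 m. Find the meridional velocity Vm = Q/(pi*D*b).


Vm = 70.3 / (pi * 3.7 * 0.88) = 6.8726 m/s


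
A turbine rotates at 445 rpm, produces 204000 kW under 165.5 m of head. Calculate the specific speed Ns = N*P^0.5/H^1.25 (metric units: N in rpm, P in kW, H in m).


Ns = 445 * 204000^0.5 / 165.5^1.25 = 338.5927


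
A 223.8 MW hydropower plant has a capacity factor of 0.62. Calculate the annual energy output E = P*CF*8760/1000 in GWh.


E = 223.8 * 0.62 * 8760 / 1000 = 1215.5026 GWh


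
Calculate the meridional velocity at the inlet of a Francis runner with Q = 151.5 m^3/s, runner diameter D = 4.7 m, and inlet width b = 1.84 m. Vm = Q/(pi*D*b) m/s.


Vm = 151.5 / (pi * 4.7 * 1.84) = 5.5763 m/s


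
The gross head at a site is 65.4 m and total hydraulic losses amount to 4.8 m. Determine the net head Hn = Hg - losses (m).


Hn = 65.4 - 4.8 = 60.6000 m


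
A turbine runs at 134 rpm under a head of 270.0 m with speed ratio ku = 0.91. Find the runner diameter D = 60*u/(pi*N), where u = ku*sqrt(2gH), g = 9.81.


u = 0.91 * sqrt(2*9.81*270.0) = 66.2327 m/s
D = 60 * 66.2327 / (pi * 134) = 9.4399 m


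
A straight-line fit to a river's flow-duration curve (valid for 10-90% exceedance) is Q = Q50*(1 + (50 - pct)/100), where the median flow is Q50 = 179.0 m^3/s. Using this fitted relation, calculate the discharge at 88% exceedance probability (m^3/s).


Q = 179.0 * (1 + (50 - 88)/100) = 110.9800 m^3/s


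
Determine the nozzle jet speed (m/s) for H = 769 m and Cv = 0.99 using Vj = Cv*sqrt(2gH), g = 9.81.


Vj = 0.99 * sqrt(2*9.81*769) = 121.6040 m/s


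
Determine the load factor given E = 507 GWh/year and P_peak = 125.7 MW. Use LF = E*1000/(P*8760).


LF = 507 * 1000 / (125.7 * 8760) = 0.4604


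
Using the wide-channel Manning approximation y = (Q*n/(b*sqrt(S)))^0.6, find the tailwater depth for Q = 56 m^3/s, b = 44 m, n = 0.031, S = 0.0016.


y = (56 * 0.031 / (44 * 0.0016^0.5))^0.6 = 0.9918 m


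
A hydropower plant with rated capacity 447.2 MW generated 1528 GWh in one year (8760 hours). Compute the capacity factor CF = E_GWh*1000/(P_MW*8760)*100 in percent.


CF = 1528 * 1000 / (447.2 * 8760) * 100 = 39.0047 %


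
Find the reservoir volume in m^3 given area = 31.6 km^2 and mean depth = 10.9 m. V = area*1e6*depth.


V = 31.6 * 1e6 * 10.9 = 3.4444e+08 m^3


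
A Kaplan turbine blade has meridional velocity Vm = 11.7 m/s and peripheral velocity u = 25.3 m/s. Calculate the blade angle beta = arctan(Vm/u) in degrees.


beta = arctan(11.7 / 25.3) = 24.8182 degrees


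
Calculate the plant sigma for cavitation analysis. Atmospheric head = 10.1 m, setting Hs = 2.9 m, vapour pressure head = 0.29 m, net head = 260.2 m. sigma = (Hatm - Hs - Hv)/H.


sigma = (10.1 - 2.9 - 0.29) / 260.2 = 0.0266


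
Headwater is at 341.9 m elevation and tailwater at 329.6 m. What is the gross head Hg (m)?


Hg = 341.9 - 329.6 = 12.3000 m


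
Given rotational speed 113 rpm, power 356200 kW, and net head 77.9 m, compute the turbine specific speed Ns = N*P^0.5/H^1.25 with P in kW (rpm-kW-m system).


Ns = 113 * 356200^0.5 / 77.9^1.25 = 291.4094


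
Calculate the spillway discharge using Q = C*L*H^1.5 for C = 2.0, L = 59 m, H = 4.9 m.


Q = 2.0 * 59 * 4.9^1.5 = 1279.9003 m^3/s


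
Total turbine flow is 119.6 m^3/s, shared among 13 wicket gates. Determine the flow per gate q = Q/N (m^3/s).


q = 119.6 / 13 = 9.2000 m^3/s


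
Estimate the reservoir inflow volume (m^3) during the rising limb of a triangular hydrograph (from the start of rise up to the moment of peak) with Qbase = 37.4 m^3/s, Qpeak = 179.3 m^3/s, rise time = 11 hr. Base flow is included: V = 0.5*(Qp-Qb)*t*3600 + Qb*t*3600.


V = 0.5*(179.3 - 37.4)*11*3600 + 37.4*11*3600 = 4.2907e+06 m^3


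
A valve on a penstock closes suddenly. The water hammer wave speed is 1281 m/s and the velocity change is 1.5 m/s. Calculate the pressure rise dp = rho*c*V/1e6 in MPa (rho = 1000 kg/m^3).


dp = 1000 * 1281 * 1.5 / 1e6 = 1.9215 MPa


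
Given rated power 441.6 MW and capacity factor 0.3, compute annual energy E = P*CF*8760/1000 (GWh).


E = 441.6 * 0.3 * 8760 / 1000 = 1160.5248 GWh


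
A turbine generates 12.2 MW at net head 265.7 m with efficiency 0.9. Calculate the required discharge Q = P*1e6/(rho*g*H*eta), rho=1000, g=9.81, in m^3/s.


Q = 12.2 * 1e6 / (1000 * 9.81 * 265.7 * 0.9) = 5.2006 m^3/s


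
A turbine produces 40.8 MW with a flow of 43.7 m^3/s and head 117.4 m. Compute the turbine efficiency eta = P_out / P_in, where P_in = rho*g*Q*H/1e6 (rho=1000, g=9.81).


P_in = 1000 * 9.81 * 43.7 * 117.4 / 1e6 = 50.3290 MW
eta = 40.8 / 50.3290 = 0.8107


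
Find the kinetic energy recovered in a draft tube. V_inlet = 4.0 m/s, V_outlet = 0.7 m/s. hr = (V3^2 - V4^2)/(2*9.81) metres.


hr = (4.0^2 - 0.7^2) / (2*9.81) = 0.7905 m


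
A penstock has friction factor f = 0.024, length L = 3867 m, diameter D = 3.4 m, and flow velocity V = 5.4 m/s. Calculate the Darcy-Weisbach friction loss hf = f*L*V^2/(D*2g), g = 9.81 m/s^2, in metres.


hf = 0.024 * 3867 * 5.4^2 / (3.4 * 2 * 9.81) = 40.5691 m


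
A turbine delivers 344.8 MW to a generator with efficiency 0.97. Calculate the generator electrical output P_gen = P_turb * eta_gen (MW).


P_gen = 344.8 * 0.97 = 334.4560 MW


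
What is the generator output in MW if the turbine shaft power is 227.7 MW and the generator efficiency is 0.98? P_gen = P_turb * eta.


P_gen = 227.7 * 0.98 = 223.1460 MW


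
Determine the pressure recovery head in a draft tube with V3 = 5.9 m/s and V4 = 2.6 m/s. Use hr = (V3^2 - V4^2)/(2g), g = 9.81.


hr = (5.9^2 - 2.6^2) / (2*9.81) = 1.4297 m


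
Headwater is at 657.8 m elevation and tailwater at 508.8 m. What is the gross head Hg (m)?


Hg = 657.8 - 508.8 = 149.0000 m


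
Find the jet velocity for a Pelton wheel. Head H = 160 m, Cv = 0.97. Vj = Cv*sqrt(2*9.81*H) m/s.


Vj = 0.97 * sqrt(2*9.81*160) = 54.3477 m/s


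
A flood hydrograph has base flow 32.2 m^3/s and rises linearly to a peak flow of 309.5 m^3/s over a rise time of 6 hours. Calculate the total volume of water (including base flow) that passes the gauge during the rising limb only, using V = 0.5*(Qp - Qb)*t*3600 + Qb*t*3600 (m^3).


V = 0.5*(309.5 - 32.2)*6*3600 + 32.2*6*3600 = 3.6904e+06 m^3


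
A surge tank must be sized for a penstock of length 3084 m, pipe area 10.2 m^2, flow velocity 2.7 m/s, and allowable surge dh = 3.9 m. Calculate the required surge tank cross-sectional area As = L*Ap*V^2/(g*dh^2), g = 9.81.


As = 3084 * 10.2 * 2.7^2 / (9.81 * 3.9^2) = 1536.8938 m^2


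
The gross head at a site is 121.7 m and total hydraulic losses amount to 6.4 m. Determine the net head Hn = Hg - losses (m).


Hn = 121.7 - 6.4 = 115.3000 m


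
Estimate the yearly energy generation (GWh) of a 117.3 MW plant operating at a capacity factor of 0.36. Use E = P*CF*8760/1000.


E = 117.3 * 0.36 * 8760 / 1000 = 369.9173 GWh


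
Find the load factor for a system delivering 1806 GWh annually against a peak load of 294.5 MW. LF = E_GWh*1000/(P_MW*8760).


LF = 1806 * 1000 / (294.5 * 8760) = 0.7000


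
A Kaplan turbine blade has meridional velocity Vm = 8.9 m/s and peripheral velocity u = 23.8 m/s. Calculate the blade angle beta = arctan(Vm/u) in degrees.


beta = arctan(8.9 / 23.8) = 20.5033 degrees


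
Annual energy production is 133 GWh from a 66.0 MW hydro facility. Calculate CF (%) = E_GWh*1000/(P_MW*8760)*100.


CF = 133 * 1000 / (66.0 * 8760) * 100 = 23.0040 %


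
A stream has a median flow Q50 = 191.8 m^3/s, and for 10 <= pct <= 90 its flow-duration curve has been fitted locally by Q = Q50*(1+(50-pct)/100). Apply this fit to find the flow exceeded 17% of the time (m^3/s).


Q = 191.8 * (1 + (50 - 17)/100) = 255.0940 m^3/s


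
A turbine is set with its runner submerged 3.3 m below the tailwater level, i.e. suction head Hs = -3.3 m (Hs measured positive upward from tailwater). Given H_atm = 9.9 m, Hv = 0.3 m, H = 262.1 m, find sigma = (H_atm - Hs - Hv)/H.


sigma = (9.9 - (-3.3) - 0.3) / 262.1 = 0.0492


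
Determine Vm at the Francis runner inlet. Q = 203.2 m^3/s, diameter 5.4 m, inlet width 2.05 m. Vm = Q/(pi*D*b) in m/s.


Vm = 203.2 / (pi * 5.4 * 2.05) = 5.8429 m/s


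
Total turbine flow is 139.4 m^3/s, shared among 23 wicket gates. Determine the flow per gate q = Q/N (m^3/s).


q = 139.4 / 23 = 6.0609 m^3/s


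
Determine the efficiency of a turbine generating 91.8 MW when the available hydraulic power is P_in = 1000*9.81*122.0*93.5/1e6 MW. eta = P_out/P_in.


P_in = 1000 * 9.81 * 122.0 * 93.5 / 1e6 = 111.9027 MW
eta = 91.8 / 111.9027 = 0.8204


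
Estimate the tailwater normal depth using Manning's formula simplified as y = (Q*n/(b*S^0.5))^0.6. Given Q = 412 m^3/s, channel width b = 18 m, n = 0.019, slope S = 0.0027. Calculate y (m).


y = (412 * 0.019 / (18 * 0.0027^0.5))^0.6 = 3.5778 m


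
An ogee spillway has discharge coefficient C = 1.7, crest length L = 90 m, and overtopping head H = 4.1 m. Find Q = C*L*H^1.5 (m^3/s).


Q = 1.7 * 90 * 4.1^1.5 = 1270.1857 m^3/s


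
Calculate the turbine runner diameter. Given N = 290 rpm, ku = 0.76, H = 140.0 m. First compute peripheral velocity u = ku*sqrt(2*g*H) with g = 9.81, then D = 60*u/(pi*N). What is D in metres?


u = 0.76 * sqrt(2*9.81*140.0) = 39.8315 m/s
D = 60 * 39.8315 / (pi * 290) = 2.6232 m


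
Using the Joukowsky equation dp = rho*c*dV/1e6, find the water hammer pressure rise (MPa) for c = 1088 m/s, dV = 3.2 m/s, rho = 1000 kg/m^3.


dp = 1000 * 1088 * 3.2 / 1e6 = 3.4816 MPa


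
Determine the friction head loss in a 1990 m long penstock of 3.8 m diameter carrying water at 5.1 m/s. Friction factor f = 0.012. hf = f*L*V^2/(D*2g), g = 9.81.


hf = 0.012 * 1990 * 5.1^2 / (3.8 * 2 * 9.81) = 8.3309 m


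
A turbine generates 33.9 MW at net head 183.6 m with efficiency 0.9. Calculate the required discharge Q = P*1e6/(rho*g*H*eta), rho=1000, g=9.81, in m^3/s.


Q = 33.9 * 1e6 / (1000 * 9.81 * 183.6 * 0.9) = 20.9130 m^3/s


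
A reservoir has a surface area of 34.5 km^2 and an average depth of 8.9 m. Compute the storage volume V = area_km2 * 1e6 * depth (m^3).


V = 34.5 * 1e6 * 8.9 = 3.0705e+08 m^3


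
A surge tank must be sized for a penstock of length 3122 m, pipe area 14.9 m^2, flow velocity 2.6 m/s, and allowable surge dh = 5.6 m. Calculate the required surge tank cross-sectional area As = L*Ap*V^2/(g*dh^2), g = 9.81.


As = 3122 * 14.9 * 2.6^2 / (9.81 * 5.6^2) = 1022.1645 m^2


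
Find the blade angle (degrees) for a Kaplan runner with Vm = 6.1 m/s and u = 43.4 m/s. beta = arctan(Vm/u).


beta = arctan(6.1 / 43.4) = 8.0007 degrees


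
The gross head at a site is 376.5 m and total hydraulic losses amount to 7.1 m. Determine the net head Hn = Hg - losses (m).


Hn = 376.5 - 7.1 = 369.4000 m


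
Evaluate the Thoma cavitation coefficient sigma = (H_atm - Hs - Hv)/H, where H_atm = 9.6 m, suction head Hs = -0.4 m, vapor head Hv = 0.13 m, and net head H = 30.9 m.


sigma = (9.6 - (-0.4) - 0.13) / 30.9 = 0.3194


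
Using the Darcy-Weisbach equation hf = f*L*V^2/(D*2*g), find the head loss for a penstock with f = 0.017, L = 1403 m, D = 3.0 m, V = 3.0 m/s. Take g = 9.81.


hf = 0.017 * 1403 * 3.0^2 / (3.0 * 2 * 9.81) = 3.6469 m


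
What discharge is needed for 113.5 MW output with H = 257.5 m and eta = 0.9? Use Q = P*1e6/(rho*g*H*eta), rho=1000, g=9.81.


Q = 113.5 * 1e6 / (1000 * 9.81 * 257.5 * 0.9) = 49.9237 m^3/s


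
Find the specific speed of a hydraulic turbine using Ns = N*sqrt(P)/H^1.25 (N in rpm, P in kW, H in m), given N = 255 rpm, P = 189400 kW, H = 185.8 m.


Ns = 255 * 189400^0.5 / 185.8^1.25 = 161.7793


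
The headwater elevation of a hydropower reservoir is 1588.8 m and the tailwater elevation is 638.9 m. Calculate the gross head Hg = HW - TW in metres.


Hg = 1588.8 - 638.9 = 949.9000 m


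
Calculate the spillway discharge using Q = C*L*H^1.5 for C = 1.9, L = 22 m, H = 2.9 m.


Q = 1.9 * 22 * 2.9^1.5 = 206.4302 m^3/s


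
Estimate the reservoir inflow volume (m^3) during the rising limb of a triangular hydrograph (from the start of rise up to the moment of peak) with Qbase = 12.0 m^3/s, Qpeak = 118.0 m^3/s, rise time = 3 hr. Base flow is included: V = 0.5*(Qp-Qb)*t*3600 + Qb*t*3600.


V = 0.5*(118.0 - 12.0)*3*3600 + 12.0*3*3600 = 702000.0000 m^3


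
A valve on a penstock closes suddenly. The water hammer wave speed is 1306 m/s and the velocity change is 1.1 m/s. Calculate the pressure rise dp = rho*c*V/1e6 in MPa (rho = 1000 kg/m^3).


dp = 1000 * 1306 * 1.1 / 1e6 = 1.4366 MPa


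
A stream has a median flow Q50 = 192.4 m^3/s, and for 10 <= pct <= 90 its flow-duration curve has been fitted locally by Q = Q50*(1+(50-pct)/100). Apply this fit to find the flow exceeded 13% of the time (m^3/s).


Q = 192.4 * (1 + (50 - 13)/100) = 263.5880 m^3/s


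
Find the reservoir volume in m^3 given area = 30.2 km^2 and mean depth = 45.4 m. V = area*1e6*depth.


V = 30.2 * 1e6 * 45.4 = 1.3711e+09 m^3


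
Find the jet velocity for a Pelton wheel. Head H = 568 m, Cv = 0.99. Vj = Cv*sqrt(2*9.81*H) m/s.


Vj = 0.99 * sqrt(2*9.81*568) = 104.5102 m/s


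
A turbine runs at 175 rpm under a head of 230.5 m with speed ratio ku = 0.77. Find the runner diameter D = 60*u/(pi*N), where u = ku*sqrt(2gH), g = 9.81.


u = 0.77 * sqrt(2*9.81*230.5) = 51.7816 m/s
D = 60 * 51.7816 / (pi * 175) = 5.6512 m


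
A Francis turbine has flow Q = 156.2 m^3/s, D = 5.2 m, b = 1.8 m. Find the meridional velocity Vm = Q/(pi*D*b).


Vm = 156.2 / (pi * 5.2 * 1.8) = 5.3120 m/s


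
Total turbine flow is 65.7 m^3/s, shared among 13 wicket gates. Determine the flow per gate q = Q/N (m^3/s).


q = 65.7 / 13 = 5.0538 m^3/s


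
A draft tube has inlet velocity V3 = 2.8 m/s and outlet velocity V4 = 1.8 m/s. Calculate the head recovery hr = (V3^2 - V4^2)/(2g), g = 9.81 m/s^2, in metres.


hr = (2.8^2 - 1.8^2) / (2*9.81) = 0.2345 m


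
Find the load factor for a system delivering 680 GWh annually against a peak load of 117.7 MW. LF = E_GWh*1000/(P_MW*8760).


LF = 680 * 1000 / (117.7 * 8760) = 0.6595


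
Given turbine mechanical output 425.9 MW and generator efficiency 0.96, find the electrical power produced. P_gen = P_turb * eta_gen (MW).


P_gen = 425.9 * 0.96 = 408.8640 MW


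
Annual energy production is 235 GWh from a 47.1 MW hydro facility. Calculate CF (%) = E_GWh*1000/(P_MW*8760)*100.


CF = 235 * 1000 / (47.1 * 8760) * 100 = 56.9564 %


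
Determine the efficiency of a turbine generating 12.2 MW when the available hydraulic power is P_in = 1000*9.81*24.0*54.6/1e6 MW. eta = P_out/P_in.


P_in = 1000 * 9.81 * 24.0 * 54.6 / 1e6 = 12.8550 MW
eta = 12.2 / 12.8550 = 0.9490


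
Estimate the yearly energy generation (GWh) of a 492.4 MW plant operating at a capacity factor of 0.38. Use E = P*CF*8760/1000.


E = 492.4 * 0.38 * 8760 / 1000 = 1639.1011 GWh


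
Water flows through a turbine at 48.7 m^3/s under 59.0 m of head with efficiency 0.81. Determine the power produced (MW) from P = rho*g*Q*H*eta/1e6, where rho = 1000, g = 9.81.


P = 1000 * 9.81 * 48.7 * 59.0 * 0.81 / 1e6 = 22.8315 MW


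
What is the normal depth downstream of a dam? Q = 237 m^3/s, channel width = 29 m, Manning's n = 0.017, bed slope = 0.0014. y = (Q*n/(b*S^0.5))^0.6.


y = (237 * 0.017 / (29 * 0.0014^0.5))^0.6 = 2.1971 m


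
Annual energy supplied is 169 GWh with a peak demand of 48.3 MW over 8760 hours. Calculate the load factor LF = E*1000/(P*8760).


LF = 169 * 1000 / (48.3 * 8760) = 0.3994


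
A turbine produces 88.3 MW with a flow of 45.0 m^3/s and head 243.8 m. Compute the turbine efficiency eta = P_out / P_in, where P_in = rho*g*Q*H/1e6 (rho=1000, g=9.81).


P_in = 1000 * 9.81 * 45.0 * 243.8 / 1e6 = 107.6255 MW
eta = 88.3 / 107.6255 = 0.8204


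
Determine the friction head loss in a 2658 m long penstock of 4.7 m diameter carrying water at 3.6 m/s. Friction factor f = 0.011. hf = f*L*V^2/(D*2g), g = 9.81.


hf = 0.011 * 2658 * 3.6^2 / (4.7 * 2 * 9.81) = 4.1092 m


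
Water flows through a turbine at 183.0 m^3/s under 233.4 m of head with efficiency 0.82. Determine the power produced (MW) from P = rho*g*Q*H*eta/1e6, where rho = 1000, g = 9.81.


P = 1000 * 9.81 * 183.0 * 233.4 * 0.82 / 1e6 = 343.5855 MW


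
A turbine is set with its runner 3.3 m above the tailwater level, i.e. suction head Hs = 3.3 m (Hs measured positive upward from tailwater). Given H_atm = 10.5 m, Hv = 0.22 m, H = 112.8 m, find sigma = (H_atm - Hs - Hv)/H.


sigma = (10.5 - 3.3 - 0.22) / 112.8 = 0.0619


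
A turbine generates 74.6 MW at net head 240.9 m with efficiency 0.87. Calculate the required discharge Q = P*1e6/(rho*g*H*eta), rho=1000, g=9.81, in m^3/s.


Q = 74.6 * 1e6 / (1000 * 9.81 * 240.9 * 0.87) = 36.2839 m^3/s


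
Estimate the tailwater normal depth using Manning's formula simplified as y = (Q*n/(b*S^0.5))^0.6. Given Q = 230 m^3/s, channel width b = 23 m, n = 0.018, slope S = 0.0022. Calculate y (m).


y = (230 * 0.018 / (23 * 0.0022^0.5))^0.6 = 2.2410 m


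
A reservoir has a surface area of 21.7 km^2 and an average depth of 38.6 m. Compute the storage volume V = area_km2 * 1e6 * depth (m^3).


V = 21.7 * 1e6 * 38.6 = 8.3762e+08 m^3


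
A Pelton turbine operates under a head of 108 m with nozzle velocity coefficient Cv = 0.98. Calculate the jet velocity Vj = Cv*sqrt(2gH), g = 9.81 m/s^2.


Vj = 0.98 * sqrt(2*9.81*108) = 45.1115 m/s


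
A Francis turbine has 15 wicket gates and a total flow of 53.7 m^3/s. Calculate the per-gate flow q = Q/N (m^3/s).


q = 53.7 / 15 = 3.5800 m^3/s


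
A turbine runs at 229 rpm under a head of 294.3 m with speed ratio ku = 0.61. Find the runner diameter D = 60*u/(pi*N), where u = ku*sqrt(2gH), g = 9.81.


u = 0.61 * sqrt(2*9.81*294.3) = 46.3526 m/s
D = 60 * 46.3526 / (pi * 229) = 3.8658 m


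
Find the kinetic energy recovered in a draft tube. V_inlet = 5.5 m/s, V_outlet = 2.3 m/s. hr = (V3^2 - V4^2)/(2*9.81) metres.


hr = (5.5^2 - 2.3^2) / (2*9.81) = 1.2722 m


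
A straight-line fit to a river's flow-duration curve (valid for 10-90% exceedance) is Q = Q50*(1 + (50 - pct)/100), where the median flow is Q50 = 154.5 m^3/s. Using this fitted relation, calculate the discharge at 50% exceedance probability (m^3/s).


Q = 154.5 * (1 + (50 - 50)/100) = 154.5000 m^3/s


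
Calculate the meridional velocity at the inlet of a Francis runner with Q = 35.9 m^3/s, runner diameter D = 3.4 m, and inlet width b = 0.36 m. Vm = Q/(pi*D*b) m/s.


Vm = 35.9 / (pi * 3.4 * 0.36) = 9.3360 m/s


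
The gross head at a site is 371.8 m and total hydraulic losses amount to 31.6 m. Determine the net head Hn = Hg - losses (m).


Hn = 371.8 - 31.6 = 340.2000 m


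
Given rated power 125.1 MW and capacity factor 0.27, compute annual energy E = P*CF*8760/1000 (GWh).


E = 125.1 * 0.27 * 8760 / 1000 = 295.8865 GWh


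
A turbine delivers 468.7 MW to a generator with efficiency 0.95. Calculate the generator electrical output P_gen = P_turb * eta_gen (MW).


P_gen = 468.7 * 0.95 = 445.2650 MW


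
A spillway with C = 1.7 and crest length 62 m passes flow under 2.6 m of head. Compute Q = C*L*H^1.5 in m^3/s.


Q = 1.7 * 62 * 2.6^1.5 = 441.8762 m^3/s


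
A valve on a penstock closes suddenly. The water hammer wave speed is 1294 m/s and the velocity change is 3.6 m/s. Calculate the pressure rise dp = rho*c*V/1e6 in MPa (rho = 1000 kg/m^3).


dp = 1000 * 1294 * 3.6 / 1e6 = 4.6584 MPa


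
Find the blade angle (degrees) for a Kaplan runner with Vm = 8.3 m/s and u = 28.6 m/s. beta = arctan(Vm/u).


beta = arctan(8.3 / 28.6) = 16.1832 degrees


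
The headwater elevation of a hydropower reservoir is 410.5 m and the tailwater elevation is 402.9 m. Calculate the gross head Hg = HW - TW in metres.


Hg = 410.5 - 402.9 = 7.6000 m


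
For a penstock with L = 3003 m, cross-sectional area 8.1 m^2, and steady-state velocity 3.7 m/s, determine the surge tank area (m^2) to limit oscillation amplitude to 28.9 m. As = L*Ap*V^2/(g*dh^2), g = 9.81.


As = 3003 * 8.1 * 3.7^2 / (9.81 * 28.9^2) = 40.6424 m^2


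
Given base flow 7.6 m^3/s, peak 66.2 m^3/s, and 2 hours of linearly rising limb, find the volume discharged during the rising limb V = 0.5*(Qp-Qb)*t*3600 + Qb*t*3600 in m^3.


V = 0.5*(66.2 - 7.6)*2*3600 + 7.6*2*3600 = 265680.0000 m^3


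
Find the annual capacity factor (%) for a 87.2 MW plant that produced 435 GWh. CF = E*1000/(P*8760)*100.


CF = 435 * 1000 / (87.2 * 8760) * 100 = 56.9467 %


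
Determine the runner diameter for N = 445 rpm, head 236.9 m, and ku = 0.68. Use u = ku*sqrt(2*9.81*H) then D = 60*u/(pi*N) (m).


u = 0.68 * sqrt(2*9.81*236.9) = 46.3597 m/s
D = 60 * 46.3597 / (pi * 445) = 1.9897 m


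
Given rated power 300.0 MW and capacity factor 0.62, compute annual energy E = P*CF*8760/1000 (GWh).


E = 300.0 * 0.62 * 8760 / 1000 = 1629.3600 GWh


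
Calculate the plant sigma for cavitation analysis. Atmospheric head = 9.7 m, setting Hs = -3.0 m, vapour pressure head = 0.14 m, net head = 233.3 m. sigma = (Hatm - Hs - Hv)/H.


sigma = (9.7 - (-3.0) - 0.14) / 233.3 = 0.0538


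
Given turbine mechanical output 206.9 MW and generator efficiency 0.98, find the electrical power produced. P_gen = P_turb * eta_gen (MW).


P_gen = 206.9 * 0.98 = 202.7620 MW


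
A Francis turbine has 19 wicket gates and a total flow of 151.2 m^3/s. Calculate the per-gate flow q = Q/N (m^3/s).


q = 151.2 / 19 = 7.9579 m^3/s


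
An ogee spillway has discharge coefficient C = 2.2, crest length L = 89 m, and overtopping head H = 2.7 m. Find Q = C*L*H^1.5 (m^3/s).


Q = 2.2 * 89 * 2.7^1.5 = 868.6770 m^3/s


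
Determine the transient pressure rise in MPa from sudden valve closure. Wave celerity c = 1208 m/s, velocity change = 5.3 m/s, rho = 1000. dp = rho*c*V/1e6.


dp = 1000 * 1208 * 5.3 / 1e6 = 6.4024 MPa


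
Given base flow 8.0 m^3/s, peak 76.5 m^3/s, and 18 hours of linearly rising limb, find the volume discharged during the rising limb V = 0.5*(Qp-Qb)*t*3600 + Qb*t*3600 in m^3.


V = 0.5*(76.5 - 8.0)*18*3600 + 8.0*18*3600 = 2.7378e+06 m^3


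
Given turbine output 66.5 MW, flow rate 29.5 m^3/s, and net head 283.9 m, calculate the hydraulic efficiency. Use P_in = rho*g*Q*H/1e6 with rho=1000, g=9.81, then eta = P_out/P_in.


P_in = 1000 * 9.81 * 29.5 * 283.9 / 1e6 = 82.1592 MW
eta = 66.5 / 82.1592 = 0.8094


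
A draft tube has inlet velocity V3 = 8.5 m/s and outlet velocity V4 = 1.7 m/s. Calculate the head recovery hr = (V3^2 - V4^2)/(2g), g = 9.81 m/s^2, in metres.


hr = (8.5^2 - 1.7^2) / (2*9.81) = 3.5352 m


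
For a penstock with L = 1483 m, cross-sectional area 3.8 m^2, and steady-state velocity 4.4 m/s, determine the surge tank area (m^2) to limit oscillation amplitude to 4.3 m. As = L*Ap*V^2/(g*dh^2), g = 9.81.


As = 1483 * 3.8 * 4.4^2 / (9.81 * 4.3^2) = 601.4841 m^2


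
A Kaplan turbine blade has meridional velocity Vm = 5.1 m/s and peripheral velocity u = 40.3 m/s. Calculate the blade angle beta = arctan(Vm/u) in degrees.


beta = arctan(5.1 / 40.3) = 7.2125 degrees


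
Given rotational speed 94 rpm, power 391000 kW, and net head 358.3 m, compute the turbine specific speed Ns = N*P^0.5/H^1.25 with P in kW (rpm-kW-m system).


Ns = 94 * 391000^0.5 / 358.3^1.25 = 37.7058


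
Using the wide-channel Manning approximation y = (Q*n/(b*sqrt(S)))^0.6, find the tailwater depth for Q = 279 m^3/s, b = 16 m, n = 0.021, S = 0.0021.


y = (279 * 0.021 / (16 * 0.0021^0.5))^0.6 = 3.4798 m


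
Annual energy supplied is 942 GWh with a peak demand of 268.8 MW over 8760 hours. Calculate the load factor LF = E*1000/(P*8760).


LF = 942 * 1000 / (268.8 * 8760) = 0.4001


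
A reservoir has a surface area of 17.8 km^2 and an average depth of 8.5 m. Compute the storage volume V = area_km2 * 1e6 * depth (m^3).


V = 17.8 * 1e6 * 8.5 = 1.5130e+08 m^3


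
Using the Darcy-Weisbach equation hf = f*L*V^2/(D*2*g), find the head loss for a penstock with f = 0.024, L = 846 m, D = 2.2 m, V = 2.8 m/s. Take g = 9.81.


hf = 0.024 * 846 * 2.8^2 / (2.2 * 2 * 9.81) = 3.6879 m


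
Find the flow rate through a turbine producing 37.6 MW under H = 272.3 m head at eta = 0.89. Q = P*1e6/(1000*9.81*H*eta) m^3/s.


Q = 37.6 * 1e6 / (1000 * 9.81 * 272.3 * 0.89) = 15.8154 m^3/s


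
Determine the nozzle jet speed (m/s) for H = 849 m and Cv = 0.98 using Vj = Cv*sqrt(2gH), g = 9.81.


Vj = 0.98 * sqrt(2*9.81*849) = 126.4822 m/s


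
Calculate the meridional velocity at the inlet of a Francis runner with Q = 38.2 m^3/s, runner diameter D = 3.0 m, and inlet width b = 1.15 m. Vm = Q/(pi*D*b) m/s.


Vm = 38.2 / (pi * 3.0 * 1.15) = 3.5245 m/s


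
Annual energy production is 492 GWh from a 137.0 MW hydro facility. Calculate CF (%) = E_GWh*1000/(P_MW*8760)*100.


CF = 492 * 1000 / (137.0 * 8760) * 100 = 40.9959 %


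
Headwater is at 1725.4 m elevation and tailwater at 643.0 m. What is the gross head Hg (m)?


Hg = 1725.4 - 643.0 = 1082.4000 m


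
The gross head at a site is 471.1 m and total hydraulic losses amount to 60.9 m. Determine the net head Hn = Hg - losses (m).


Hn = 471.1 - 60.9 = 410.2000 m


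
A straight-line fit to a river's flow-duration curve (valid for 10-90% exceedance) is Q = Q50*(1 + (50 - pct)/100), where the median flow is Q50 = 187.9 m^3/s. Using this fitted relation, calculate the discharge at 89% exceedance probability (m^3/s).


Q = 187.9 * (1 + (50 - 89)/100) = 114.6190 m^3/s


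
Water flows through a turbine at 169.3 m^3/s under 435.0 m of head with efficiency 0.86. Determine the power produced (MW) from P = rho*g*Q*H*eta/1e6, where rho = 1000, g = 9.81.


P = 1000 * 9.81 * 169.3 * 435.0 * 0.86 / 1e6 = 621.3176 MW


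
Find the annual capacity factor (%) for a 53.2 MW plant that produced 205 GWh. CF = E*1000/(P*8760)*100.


CF = 205 * 1000 / (53.2 * 8760) * 100 = 43.9884 %


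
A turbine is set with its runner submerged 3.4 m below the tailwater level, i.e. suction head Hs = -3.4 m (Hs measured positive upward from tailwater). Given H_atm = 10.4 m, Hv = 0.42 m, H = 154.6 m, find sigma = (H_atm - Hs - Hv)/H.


sigma = (10.4 - (-3.4) - 0.42) / 154.6 = 0.0865


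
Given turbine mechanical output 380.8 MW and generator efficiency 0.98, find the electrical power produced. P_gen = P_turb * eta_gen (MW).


P_gen = 380.8 * 0.98 = 373.1840 MW


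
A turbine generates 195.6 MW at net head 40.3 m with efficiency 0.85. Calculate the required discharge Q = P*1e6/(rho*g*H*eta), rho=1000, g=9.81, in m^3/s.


Q = 195.6 * 1e6 / (1000 * 9.81 * 40.3 * 0.85) = 582.0709 m^3/s


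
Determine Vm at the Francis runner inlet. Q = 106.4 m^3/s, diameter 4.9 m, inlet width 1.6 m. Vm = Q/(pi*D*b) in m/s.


Vm = 106.4 / (pi * 4.9 * 1.6) = 4.3199 m/s


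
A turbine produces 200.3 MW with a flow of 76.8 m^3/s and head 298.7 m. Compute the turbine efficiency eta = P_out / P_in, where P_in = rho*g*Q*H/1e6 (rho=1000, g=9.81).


P_in = 1000 * 9.81 * 76.8 * 298.7 / 1e6 = 225.0430 MW
eta = 200.3 / 225.0430 = 0.8901


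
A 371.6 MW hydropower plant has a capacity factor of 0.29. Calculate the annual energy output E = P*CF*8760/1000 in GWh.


E = 371.6 * 0.29 * 8760 / 1000 = 944.0126 GWh


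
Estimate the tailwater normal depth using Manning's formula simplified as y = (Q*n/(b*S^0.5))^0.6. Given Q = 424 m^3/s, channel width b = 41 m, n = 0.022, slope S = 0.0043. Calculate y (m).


y = (424 * 0.022 / (41 * 0.0043^0.5))^0.6 = 2.1094 m


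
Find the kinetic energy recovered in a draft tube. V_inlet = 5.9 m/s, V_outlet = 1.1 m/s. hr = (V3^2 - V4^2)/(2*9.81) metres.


hr = (5.9^2 - 1.1^2) / (2*9.81) = 1.7125 m


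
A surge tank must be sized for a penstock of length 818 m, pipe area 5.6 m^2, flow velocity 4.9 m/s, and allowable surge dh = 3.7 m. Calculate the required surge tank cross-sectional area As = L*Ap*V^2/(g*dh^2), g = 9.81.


As = 818 * 5.6 * 4.9^2 / (9.81 * 3.7^2) = 818.9569 m^2


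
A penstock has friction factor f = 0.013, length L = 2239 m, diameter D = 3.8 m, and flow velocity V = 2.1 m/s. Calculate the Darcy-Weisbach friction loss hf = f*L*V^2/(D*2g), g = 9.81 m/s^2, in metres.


hf = 0.013 * 2239 * 2.1^2 / (3.8 * 2 * 9.81) = 1.7217 m


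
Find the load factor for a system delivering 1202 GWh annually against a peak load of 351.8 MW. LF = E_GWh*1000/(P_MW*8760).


LF = 1202 * 1000 / (351.8 * 8760) = 0.3900


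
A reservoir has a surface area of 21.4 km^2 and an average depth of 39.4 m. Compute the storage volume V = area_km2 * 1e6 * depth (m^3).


V = 21.4 * 1e6 * 39.4 = 8.4316e+08 m^3


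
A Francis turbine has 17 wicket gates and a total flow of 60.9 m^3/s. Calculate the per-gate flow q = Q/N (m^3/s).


q = 60.9 / 17 = 3.5824 m^3/s


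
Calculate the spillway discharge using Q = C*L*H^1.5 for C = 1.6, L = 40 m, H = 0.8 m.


Q = 1.6 * 40 * 0.8^1.5 = 45.7947 m^3/s


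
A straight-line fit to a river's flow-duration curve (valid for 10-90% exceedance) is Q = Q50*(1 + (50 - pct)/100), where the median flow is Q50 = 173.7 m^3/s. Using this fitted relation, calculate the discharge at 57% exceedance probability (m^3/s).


Q = 173.7 * (1 + (50 - 57)/100) = 161.5410 m^3/s


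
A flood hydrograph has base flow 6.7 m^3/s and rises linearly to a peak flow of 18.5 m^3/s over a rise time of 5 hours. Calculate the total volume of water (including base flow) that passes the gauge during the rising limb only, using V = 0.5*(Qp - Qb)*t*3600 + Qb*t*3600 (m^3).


V = 0.5*(18.5 - 6.7)*5*3600 + 6.7*5*3600 = 226800.0000 m^3


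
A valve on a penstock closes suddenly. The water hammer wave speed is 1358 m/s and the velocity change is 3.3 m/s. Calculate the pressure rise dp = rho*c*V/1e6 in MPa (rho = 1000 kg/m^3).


dp = 1000 * 1358 * 3.3 / 1e6 = 4.4814 MPa


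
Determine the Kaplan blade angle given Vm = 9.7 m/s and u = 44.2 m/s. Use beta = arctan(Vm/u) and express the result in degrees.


beta = arctan(9.7 / 44.2) = 12.3777 degrees


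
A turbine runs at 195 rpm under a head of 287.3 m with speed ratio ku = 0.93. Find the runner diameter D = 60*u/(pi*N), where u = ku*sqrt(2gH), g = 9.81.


u = 0.93 * sqrt(2*9.81*287.3) = 69.8233 m/s
D = 60 * 69.8233 / (pi * 195) = 6.8386 m


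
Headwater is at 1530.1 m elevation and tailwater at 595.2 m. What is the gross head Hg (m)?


Hg = 1530.1 - 595.2 = 934.9000 m


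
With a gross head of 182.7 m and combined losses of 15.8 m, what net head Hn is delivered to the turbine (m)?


Hn = 182.7 - 15.8 = 166.9000 m


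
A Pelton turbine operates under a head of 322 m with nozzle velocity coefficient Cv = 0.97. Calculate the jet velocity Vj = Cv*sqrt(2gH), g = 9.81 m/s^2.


Vj = 0.97 * sqrt(2*9.81*322) = 77.0991 m/s


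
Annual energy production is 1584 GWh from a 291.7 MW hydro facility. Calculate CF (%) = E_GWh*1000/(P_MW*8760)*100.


CF = 1584 * 1000 / (291.7 * 8760) * 100 = 61.9890 %


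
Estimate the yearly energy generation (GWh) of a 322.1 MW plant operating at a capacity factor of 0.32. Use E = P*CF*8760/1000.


E = 322.1 * 0.32 * 8760 / 1000 = 902.9107 GWh


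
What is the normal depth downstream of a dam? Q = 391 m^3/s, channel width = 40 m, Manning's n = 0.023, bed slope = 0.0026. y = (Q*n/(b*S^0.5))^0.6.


y = (391 * 0.023 / (40 * 0.0026^0.5))^0.6 = 2.4356 m


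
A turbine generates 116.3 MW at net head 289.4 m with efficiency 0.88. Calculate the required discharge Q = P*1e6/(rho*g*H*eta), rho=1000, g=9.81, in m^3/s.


Q = 116.3 * 1e6 / (1000 * 9.81 * 289.4 * 0.88) = 46.5511 m^3/s


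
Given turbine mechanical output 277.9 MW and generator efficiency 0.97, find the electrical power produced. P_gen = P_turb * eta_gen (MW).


P_gen = 277.9 * 0.97 = 269.5630 MW


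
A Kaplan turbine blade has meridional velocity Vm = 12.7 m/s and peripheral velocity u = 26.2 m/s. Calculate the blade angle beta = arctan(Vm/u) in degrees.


beta = arctan(12.7 / 26.2) = 25.8610 degrees


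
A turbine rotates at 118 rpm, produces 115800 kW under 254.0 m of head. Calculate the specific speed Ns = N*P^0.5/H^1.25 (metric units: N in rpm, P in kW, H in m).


Ns = 118 * 115800^0.5 / 254.0^1.25 = 39.5999


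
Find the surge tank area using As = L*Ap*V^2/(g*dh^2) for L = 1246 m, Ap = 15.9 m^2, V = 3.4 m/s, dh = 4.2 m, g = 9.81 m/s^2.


As = 1246 * 15.9 * 3.4^2 / (9.81 * 4.2^2) = 1323.4435 m^2


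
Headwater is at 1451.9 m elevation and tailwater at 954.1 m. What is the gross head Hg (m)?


Hg = 1451.9 - 954.1 = 497.8000 m


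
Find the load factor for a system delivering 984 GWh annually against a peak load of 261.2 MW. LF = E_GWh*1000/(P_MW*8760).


LF = 984 * 1000 / (261.2 * 8760) = 0.4300


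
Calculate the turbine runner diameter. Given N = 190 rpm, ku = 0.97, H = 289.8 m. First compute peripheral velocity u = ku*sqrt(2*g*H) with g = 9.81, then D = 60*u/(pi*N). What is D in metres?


u = 0.97 * sqrt(2*9.81*289.8) = 73.1426 m/s
D = 60 * 73.1426 / (pi * 190) = 7.3522 m


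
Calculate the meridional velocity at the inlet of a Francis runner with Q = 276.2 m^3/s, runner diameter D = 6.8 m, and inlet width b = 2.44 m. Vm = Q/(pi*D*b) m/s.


Vm = 276.2 / (pi * 6.8 * 2.44) = 5.2988 m/s


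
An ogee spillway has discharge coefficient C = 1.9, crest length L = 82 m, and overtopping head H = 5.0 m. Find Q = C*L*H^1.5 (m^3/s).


Q = 1.9 * 82 * 5.0^1.5 = 1741.8970 m^3/s


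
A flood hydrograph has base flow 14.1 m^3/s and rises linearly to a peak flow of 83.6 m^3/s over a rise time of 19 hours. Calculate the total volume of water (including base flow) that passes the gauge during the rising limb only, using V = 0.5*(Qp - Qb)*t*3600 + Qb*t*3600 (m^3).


V = 0.5*(83.6 - 14.1)*19*3600 + 14.1*19*3600 = 3.3413e+06 m^3


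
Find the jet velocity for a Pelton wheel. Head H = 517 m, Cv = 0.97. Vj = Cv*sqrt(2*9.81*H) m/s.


Vj = 0.97 * sqrt(2*9.81*517) = 97.6937 m/s


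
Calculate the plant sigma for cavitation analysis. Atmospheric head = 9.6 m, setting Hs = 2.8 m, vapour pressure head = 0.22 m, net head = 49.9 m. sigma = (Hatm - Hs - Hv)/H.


sigma = (9.6 - 2.8 - 0.22) / 49.9 = 0.1319


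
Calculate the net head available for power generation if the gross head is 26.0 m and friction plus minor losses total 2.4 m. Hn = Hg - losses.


Hn = 26.0 - 2.4 = 23.6000 m


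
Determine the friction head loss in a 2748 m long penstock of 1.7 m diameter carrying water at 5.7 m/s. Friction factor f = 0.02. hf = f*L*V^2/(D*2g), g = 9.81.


hf = 0.02 * 2748 * 5.7^2 / (1.7 * 2 * 9.81) = 53.5363 m
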